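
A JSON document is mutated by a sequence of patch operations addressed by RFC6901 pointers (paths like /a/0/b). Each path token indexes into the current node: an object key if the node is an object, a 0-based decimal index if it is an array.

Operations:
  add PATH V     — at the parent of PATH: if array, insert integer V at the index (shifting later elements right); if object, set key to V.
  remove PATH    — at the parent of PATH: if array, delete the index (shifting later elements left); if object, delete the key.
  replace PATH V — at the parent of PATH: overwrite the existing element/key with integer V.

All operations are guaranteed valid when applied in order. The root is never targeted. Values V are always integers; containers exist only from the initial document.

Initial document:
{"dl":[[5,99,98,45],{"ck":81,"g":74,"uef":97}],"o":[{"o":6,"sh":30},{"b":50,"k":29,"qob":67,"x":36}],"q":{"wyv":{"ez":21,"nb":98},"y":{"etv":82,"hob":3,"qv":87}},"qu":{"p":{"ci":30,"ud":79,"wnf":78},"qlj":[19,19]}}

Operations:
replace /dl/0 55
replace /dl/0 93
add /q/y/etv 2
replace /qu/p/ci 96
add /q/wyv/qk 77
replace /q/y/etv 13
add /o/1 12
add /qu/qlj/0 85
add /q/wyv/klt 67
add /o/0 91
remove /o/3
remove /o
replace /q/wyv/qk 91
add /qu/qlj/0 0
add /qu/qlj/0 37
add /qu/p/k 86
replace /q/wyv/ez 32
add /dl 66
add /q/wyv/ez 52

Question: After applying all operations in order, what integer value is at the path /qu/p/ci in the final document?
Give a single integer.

After op 1 (replace /dl/0 55): {"dl":[55,{"ck":81,"g":74,"uef":97}],"o":[{"o":6,"sh":30},{"b":50,"k":29,"qob":67,"x":36}],"q":{"wyv":{"ez":21,"nb":98},"y":{"etv":82,"hob":3,"qv":87}},"qu":{"p":{"ci":30,"ud":79,"wnf":78},"qlj":[19,19]}}
After op 2 (replace /dl/0 93): {"dl":[93,{"ck":81,"g":74,"uef":97}],"o":[{"o":6,"sh":30},{"b":50,"k":29,"qob":67,"x":36}],"q":{"wyv":{"ez":21,"nb":98},"y":{"etv":82,"hob":3,"qv":87}},"qu":{"p":{"ci":30,"ud":79,"wnf":78},"qlj":[19,19]}}
After op 3 (add /q/y/etv 2): {"dl":[93,{"ck":81,"g":74,"uef":97}],"o":[{"o":6,"sh":30},{"b":50,"k":29,"qob":67,"x":36}],"q":{"wyv":{"ez":21,"nb":98},"y":{"etv":2,"hob":3,"qv":87}},"qu":{"p":{"ci":30,"ud":79,"wnf":78},"qlj":[19,19]}}
After op 4 (replace /qu/p/ci 96): {"dl":[93,{"ck":81,"g":74,"uef":97}],"o":[{"o":6,"sh":30},{"b":50,"k":29,"qob":67,"x":36}],"q":{"wyv":{"ez":21,"nb":98},"y":{"etv":2,"hob":3,"qv":87}},"qu":{"p":{"ci":96,"ud":79,"wnf":78},"qlj":[19,19]}}
After op 5 (add /q/wyv/qk 77): {"dl":[93,{"ck":81,"g":74,"uef":97}],"o":[{"o":6,"sh":30},{"b":50,"k":29,"qob":67,"x":36}],"q":{"wyv":{"ez":21,"nb":98,"qk":77},"y":{"etv":2,"hob":3,"qv":87}},"qu":{"p":{"ci":96,"ud":79,"wnf":78},"qlj":[19,19]}}
After op 6 (replace /q/y/etv 13): {"dl":[93,{"ck":81,"g":74,"uef":97}],"o":[{"o":6,"sh":30},{"b":50,"k":29,"qob":67,"x":36}],"q":{"wyv":{"ez":21,"nb":98,"qk":77},"y":{"etv":13,"hob":3,"qv":87}},"qu":{"p":{"ci":96,"ud":79,"wnf":78},"qlj":[19,19]}}
After op 7 (add /o/1 12): {"dl":[93,{"ck":81,"g":74,"uef":97}],"o":[{"o":6,"sh":30},12,{"b":50,"k":29,"qob":67,"x":36}],"q":{"wyv":{"ez":21,"nb":98,"qk":77},"y":{"etv":13,"hob":3,"qv":87}},"qu":{"p":{"ci":96,"ud":79,"wnf":78},"qlj":[19,19]}}
After op 8 (add /qu/qlj/0 85): {"dl":[93,{"ck":81,"g":74,"uef":97}],"o":[{"o":6,"sh":30},12,{"b":50,"k":29,"qob":67,"x":36}],"q":{"wyv":{"ez":21,"nb":98,"qk":77},"y":{"etv":13,"hob":3,"qv":87}},"qu":{"p":{"ci":96,"ud":79,"wnf":78},"qlj":[85,19,19]}}
After op 9 (add /q/wyv/klt 67): {"dl":[93,{"ck":81,"g":74,"uef":97}],"o":[{"o":6,"sh":30},12,{"b":50,"k":29,"qob":67,"x":36}],"q":{"wyv":{"ez":21,"klt":67,"nb":98,"qk":77},"y":{"etv":13,"hob":3,"qv":87}},"qu":{"p":{"ci":96,"ud":79,"wnf":78},"qlj":[85,19,19]}}
After op 10 (add /o/0 91): {"dl":[93,{"ck":81,"g":74,"uef":97}],"o":[91,{"o":6,"sh":30},12,{"b":50,"k":29,"qob":67,"x":36}],"q":{"wyv":{"ez":21,"klt":67,"nb":98,"qk":77},"y":{"etv":13,"hob":3,"qv":87}},"qu":{"p":{"ci":96,"ud":79,"wnf":78},"qlj":[85,19,19]}}
After op 11 (remove /o/3): {"dl":[93,{"ck":81,"g":74,"uef":97}],"o":[91,{"o":6,"sh":30},12],"q":{"wyv":{"ez":21,"klt":67,"nb":98,"qk":77},"y":{"etv":13,"hob":3,"qv":87}},"qu":{"p":{"ci":96,"ud":79,"wnf":78},"qlj":[85,19,19]}}
After op 12 (remove /o): {"dl":[93,{"ck":81,"g":74,"uef":97}],"q":{"wyv":{"ez":21,"klt":67,"nb":98,"qk":77},"y":{"etv":13,"hob":3,"qv":87}},"qu":{"p":{"ci":96,"ud":79,"wnf":78},"qlj":[85,19,19]}}
After op 13 (replace /q/wyv/qk 91): {"dl":[93,{"ck":81,"g":74,"uef":97}],"q":{"wyv":{"ez":21,"klt":67,"nb":98,"qk":91},"y":{"etv":13,"hob":3,"qv":87}},"qu":{"p":{"ci":96,"ud":79,"wnf":78},"qlj":[85,19,19]}}
After op 14 (add /qu/qlj/0 0): {"dl":[93,{"ck":81,"g":74,"uef":97}],"q":{"wyv":{"ez":21,"klt":67,"nb":98,"qk":91},"y":{"etv":13,"hob":3,"qv":87}},"qu":{"p":{"ci":96,"ud":79,"wnf":78},"qlj":[0,85,19,19]}}
After op 15 (add /qu/qlj/0 37): {"dl":[93,{"ck":81,"g":74,"uef":97}],"q":{"wyv":{"ez":21,"klt":67,"nb":98,"qk":91},"y":{"etv":13,"hob":3,"qv":87}},"qu":{"p":{"ci":96,"ud":79,"wnf":78},"qlj":[37,0,85,19,19]}}
After op 16 (add /qu/p/k 86): {"dl":[93,{"ck":81,"g":74,"uef":97}],"q":{"wyv":{"ez":21,"klt":67,"nb":98,"qk":91},"y":{"etv":13,"hob":3,"qv":87}},"qu":{"p":{"ci":96,"k":86,"ud":79,"wnf":78},"qlj":[37,0,85,19,19]}}
After op 17 (replace /q/wyv/ez 32): {"dl":[93,{"ck":81,"g":74,"uef":97}],"q":{"wyv":{"ez":32,"klt":67,"nb":98,"qk":91},"y":{"etv":13,"hob":3,"qv":87}},"qu":{"p":{"ci":96,"k":86,"ud":79,"wnf":78},"qlj":[37,0,85,19,19]}}
After op 18 (add /dl 66): {"dl":66,"q":{"wyv":{"ez":32,"klt":67,"nb":98,"qk":91},"y":{"etv":13,"hob":3,"qv":87}},"qu":{"p":{"ci":96,"k":86,"ud":79,"wnf":78},"qlj":[37,0,85,19,19]}}
After op 19 (add /q/wyv/ez 52): {"dl":66,"q":{"wyv":{"ez":52,"klt":67,"nb":98,"qk":91},"y":{"etv":13,"hob":3,"qv":87}},"qu":{"p":{"ci":96,"k":86,"ud":79,"wnf":78},"qlj":[37,0,85,19,19]}}
Value at /qu/p/ci: 96

Answer: 96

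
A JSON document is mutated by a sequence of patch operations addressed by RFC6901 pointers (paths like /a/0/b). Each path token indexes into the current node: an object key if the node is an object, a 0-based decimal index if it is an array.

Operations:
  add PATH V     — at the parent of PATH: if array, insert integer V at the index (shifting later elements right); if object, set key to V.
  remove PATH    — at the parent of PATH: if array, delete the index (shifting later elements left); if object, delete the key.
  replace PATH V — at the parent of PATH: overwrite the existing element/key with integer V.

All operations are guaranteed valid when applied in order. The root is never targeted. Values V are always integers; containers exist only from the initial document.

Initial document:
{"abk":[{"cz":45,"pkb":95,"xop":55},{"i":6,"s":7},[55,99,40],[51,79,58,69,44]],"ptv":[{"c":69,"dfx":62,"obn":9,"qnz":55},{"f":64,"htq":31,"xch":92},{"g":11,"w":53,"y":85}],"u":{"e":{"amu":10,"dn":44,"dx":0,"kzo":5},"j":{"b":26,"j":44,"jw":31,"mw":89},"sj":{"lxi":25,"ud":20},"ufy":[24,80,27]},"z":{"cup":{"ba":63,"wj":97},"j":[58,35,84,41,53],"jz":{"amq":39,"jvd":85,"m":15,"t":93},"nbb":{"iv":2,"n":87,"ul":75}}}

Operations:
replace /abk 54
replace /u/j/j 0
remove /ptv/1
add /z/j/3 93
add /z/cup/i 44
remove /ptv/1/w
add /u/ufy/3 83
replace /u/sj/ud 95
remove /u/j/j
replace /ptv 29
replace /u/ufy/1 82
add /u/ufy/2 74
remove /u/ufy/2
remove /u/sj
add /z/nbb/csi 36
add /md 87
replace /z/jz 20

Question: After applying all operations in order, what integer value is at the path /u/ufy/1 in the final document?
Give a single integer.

Answer: 82

Derivation:
After op 1 (replace /abk 54): {"abk":54,"ptv":[{"c":69,"dfx":62,"obn":9,"qnz":55},{"f":64,"htq":31,"xch":92},{"g":11,"w":53,"y":85}],"u":{"e":{"amu":10,"dn":44,"dx":0,"kzo":5},"j":{"b":26,"j":44,"jw":31,"mw":89},"sj":{"lxi":25,"ud":20},"ufy":[24,80,27]},"z":{"cup":{"ba":63,"wj":97},"j":[58,35,84,41,53],"jz":{"amq":39,"jvd":85,"m":15,"t":93},"nbb":{"iv":2,"n":87,"ul":75}}}
After op 2 (replace /u/j/j 0): {"abk":54,"ptv":[{"c":69,"dfx":62,"obn":9,"qnz":55},{"f":64,"htq":31,"xch":92},{"g":11,"w":53,"y":85}],"u":{"e":{"amu":10,"dn":44,"dx":0,"kzo":5},"j":{"b":26,"j":0,"jw":31,"mw":89},"sj":{"lxi":25,"ud":20},"ufy":[24,80,27]},"z":{"cup":{"ba":63,"wj":97},"j":[58,35,84,41,53],"jz":{"amq":39,"jvd":85,"m":15,"t":93},"nbb":{"iv":2,"n":87,"ul":75}}}
After op 3 (remove /ptv/1): {"abk":54,"ptv":[{"c":69,"dfx":62,"obn":9,"qnz":55},{"g":11,"w":53,"y":85}],"u":{"e":{"amu":10,"dn":44,"dx":0,"kzo":5},"j":{"b":26,"j":0,"jw":31,"mw":89},"sj":{"lxi":25,"ud":20},"ufy":[24,80,27]},"z":{"cup":{"ba":63,"wj":97},"j":[58,35,84,41,53],"jz":{"amq":39,"jvd":85,"m":15,"t":93},"nbb":{"iv":2,"n":87,"ul":75}}}
After op 4 (add /z/j/3 93): {"abk":54,"ptv":[{"c":69,"dfx":62,"obn":9,"qnz":55},{"g":11,"w":53,"y":85}],"u":{"e":{"amu":10,"dn":44,"dx":0,"kzo":5},"j":{"b":26,"j":0,"jw":31,"mw":89},"sj":{"lxi":25,"ud":20},"ufy":[24,80,27]},"z":{"cup":{"ba":63,"wj":97},"j":[58,35,84,93,41,53],"jz":{"amq":39,"jvd":85,"m":15,"t":93},"nbb":{"iv":2,"n":87,"ul":75}}}
After op 5 (add /z/cup/i 44): {"abk":54,"ptv":[{"c":69,"dfx":62,"obn":9,"qnz":55},{"g":11,"w":53,"y":85}],"u":{"e":{"amu":10,"dn":44,"dx":0,"kzo":5},"j":{"b":26,"j":0,"jw":31,"mw":89},"sj":{"lxi":25,"ud":20},"ufy":[24,80,27]},"z":{"cup":{"ba":63,"i":44,"wj":97},"j":[58,35,84,93,41,53],"jz":{"amq":39,"jvd":85,"m":15,"t":93},"nbb":{"iv":2,"n":87,"ul":75}}}
After op 6 (remove /ptv/1/w): {"abk":54,"ptv":[{"c":69,"dfx":62,"obn":9,"qnz":55},{"g":11,"y":85}],"u":{"e":{"amu":10,"dn":44,"dx":0,"kzo":5},"j":{"b":26,"j":0,"jw":31,"mw":89},"sj":{"lxi":25,"ud":20},"ufy":[24,80,27]},"z":{"cup":{"ba":63,"i":44,"wj":97},"j":[58,35,84,93,41,53],"jz":{"amq":39,"jvd":85,"m":15,"t":93},"nbb":{"iv":2,"n":87,"ul":75}}}
After op 7 (add /u/ufy/3 83): {"abk":54,"ptv":[{"c":69,"dfx":62,"obn":9,"qnz":55},{"g":11,"y":85}],"u":{"e":{"amu":10,"dn":44,"dx":0,"kzo":5},"j":{"b":26,"j":0,"jw":31,"mw":89},"sj":{"lxi":25,"ud":20},"ufy":[24,80,27,83]},"z":{"cup":{"ba":63,"i":44,"wj":97},"j":[58,35,84,93,41,53],"jz":{"amq":39,"jvd":85,"m":15,"t":93},"nbb":{"iv":2,"n":87,"ul":75}}}
After op 8 (replace /u/sj/ud 95): {"abk":54,"ptv":[{"c":69,"dfx":62,"obn":9,"qnz":55},{"g":11,"y":85}],"u":{"e":{"amu":10,"dn":44,"dx":0,"kzo":5},"j":{"b":26,"j":0,"jw":31,"mw":89},"sj":{"lxi":25,"ud":95},"ufy":[24,80,27,83]},"z":{"cup":{"ba":63,"i":44,"wj":97},"j":[58,35,84,93,41,53],"jz":{"amq":39,"jvd":85,"m":15,"t":93},"nbb":{"iv":2,"n":87,"ul":75}}}
After op 9 (remove /u/j/j): {"abk":54,"ptv":[{"c":69,"dfx":62,"obn":9,"qnz":55},{"g":11,"y":85}],"u":{"e":{"amu":10,"dn":44,"dx":0,"kzo":5},"j":{"b":26,"jw":31,"mw":89},"sj":{"lxi":25,"ud":95},"ufy":[24,80,27,83]},"z":{"cup":{"ba":63,"i":44,"wj":97},"j":[58,35,84,93,41,53],"jz":{"amq":39,"jvd":85,"m":15,"t":93},"nbb":{"iv":2,"n":87,"ul":75}}}
After op 10 (replace /ptv 29): {"abk":54,"ptv":29,"u":{"e":{"amu":10,"dn":44,"dx":0,"kzo":5},"j":{"b":26,"jw":31,"mw":89},"sj":{"lxi":25,"ud":95},"ufy":[24,80,27,83]},"z":{"cup":{"ba":63,"i":44,"wj":97},"j":[58,35,84,93,41,53],"jz":{"amq":39,"jvd":85,"m":15,"t":93},"nbb":{"iv":2,"n":87,"ul":75}}}
After op 11 (replace /u/ufy/1 82): {"abk":54,"ptv":29,"u":{"e":{"amu":10,"dn":44,"dx":0,"kzo":5},"j":{"b":26,"jw":31,"mw":89},"sj":{"lxi":25,"ud":95},"ufy":[24,82,27,83]},"z":{"cup":{"ba":63,"i":44,"wj":97},"j":[58,35,84,93,41,53],"jz":{"amq":39,"jvd":85,"m":15,"t":93},"nbb":{"iv":2,"n":87,"ul":75}}}
After op 12 (add /u/ufy/2 74): {"abk":54,"ptv":29,"u":{"e":{"amu":10,"dn":44,"dx":0,"kzo":5},"j":{"b":26,"jw":31,"mw":89},"sj":{"lxi":25,"ud":95},"ufy":[24,82,74,27,83]},"z":{"cup":{"ba":63,"i":44,"wj":97},"j":[58,35,84,93,41,53],"jz":{"amq":39,"jvd":85,"m":15,"t":93},"nbb":{"iv":2,"n":87,"ul":75}}}
After op 13 (remove /u/ufy/2): {"abk":54,"ptv":29,"u":{"e":{"amu":10,"dn":44,"dx":0,"kzo":5},"j":{"b":26,"jw":31,"mw":89},"sj":{"lxi":25,"ud":95},"ufy":[24,82,27,83]},"z":{"cup":{"ba":63,"i":44,"wj":97},"j":[58,35,84,93,41,53],"jz":{"amq":39,"jvd":85,"m":15,"t":93},"nbb":{"iv":2,"n":87,"ul":75}}}
After op 14 (remove /u/sj): {"abk":54,"ptv":29,"u":{"e":{"amu":10,"dn":44,"dx":0,"kzo":5},"j":{"b":26,"jw":31,"mw":89},"ufy":[24,82,27,83]},"z":{"cup":{"ba":63,"i":44,"wj":97},"j":[58,35,84,93,41,53],"jz":{"amq":39,"jvd":85,"m":15,"t":93},"nbb":{"iv":2,"n":87,"ul":75}}}
After op 15 (add /z/nbb/csi 36): {"abk":54,"ptv":29,"u":{"e":{"amu":10,"dn":44,"dx":0,"kzo":5},"j":{"b":26,"jw":31,"mw":89},"ufy":[24,82,27,83]},"z":{"cup":{"ba":63,"i":44,"wj":97},"j":[58,35,84,93,41,53],"jz":{"amq":39,"jvd":85,"m":15,"t":93},"nbb":{"csi":36,"iv":2,"n":87,"ul":75}}}
After op 16 (add /md 87): {"abk":54,"md":87,"ptv":29,"u":{"e":{"amu":10,"dn":44,"dx":0,"kzo":5},"j":{"b":26,"jw":31,"mw":89},"ufy":[24,82,27,83]},"z":{"cup":{"ba":63,"i":44,"wj":97},"j":[58,35,84,93,41,53],"jz":{"amq":39,"jvd":85,"m":15,"t":93},"nbb":{"csi":36,"iv":2,"n":87,"ul":75}}}
After op 17 (replace /z/jz 20): {"abk":54,"md":87,"ptv":29,"u":{"e":{"amu":10,"dn":44,"dx":0,"kzo":5},"j":{"b":26,"jw":31,"mw":89},"ufy":[24,82,27,83]},"z":{"cup":{"ba":63,"i":44,"wj":97},"j":[58,35,84,93,41,53],"jz":20,"nbb":{"csi":36,"iv":2,"n":87,"ul":75}}}
Value at /u/ufy/1: 82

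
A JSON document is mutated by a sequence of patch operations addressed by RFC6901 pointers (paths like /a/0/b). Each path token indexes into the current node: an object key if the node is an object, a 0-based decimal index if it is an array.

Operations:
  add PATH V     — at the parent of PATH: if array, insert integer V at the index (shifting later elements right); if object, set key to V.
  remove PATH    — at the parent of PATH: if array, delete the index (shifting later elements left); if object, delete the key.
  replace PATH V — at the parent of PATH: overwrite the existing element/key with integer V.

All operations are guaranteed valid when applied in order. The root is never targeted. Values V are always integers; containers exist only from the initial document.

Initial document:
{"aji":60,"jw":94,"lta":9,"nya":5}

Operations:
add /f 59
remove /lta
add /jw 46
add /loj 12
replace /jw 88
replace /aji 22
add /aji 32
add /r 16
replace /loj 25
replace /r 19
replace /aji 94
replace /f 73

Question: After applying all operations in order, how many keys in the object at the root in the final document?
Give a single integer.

Answer: 6

Derivation:
After op 1 (add /f 59): {"aji":60,"f":59,"jw":94,"lta":9,"nya":5}
After op 2 (remove /lta): {"aji":60,"f":59,"jw":94,"nya":5}
After op 3 (add /jw 46): {"aji":60,"f":59,"jw":46,"nya":5}
After op 4 (add /loj 12): {"aji":60,"f":59,"jw":46,"loj":12,"nya":5}
After op 5 (replace /jw 88): {"aji":60,"f":59,"jw":88,"loj":12,"nya":5}
After op 6 (replace /aji 22): {"aji":22,"f":59,"jw":88,"loj":12,"nya":5}
After op 7 (add /aji 32): {"aji":32,"f":59,"jw":88,"loj":12,"nya":5}
After op 8 (add /r 16): {"aji":32,"f":59,"jw":88,"loj":12,"nya":5,"r":16}
After op 9 (replace /loj 25): {"aji":32,"f":59,"jw":88,"loj":25,"nya":5,"r":16}
After op 10 (replace /r 19): {"aji":32,"f":59,"jw":88,"loj":25,"nya":5,"r":19}
After op 11 (replace /aji 94): {"aji":94,"f":59,"jw":88,"loj":25,"nya":5,"r":19}
After op 12 (replace /f 73): {"aji":94,"f":73,"jw":88,"loj":25,"nya":5,"r":19}
Size at the root: 6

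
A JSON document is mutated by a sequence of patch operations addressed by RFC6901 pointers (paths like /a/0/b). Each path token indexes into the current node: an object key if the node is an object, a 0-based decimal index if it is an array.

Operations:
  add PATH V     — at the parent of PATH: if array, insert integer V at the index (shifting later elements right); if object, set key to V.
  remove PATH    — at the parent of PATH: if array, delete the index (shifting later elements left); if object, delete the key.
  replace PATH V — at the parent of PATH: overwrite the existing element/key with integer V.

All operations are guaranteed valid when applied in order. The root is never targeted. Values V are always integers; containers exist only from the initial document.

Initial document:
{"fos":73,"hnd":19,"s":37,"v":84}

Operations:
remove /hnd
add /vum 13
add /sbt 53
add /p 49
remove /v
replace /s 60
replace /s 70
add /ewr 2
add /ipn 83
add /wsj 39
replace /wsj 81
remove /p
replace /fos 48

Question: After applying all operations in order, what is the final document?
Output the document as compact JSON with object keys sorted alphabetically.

After op 1 (remove /hnd): {"fos":73,"s":37,"v":84}
After op 2 (add /vum 13): {"fos":73,"s":37,"v":84,"vum":13}
After op 3 (add /sbt 53): {"fos":73,"s":37,"sbt":53,"v":84,"vum":13}
After op 4 (add /p 49): {"fos":73,"p":49,"s":37,"sbt":53,"v":84,"vum":13}
After op 5 (remove /v): {"fos":73,"p":49,"s":37,"sbt":53,"vum":13}
After op 6 (replace /s 60): {"fos":73,"p":49,"s":60,"sbt":53,"vum":13}
After op 7 (replace /s 70): {"fos":73,"p":49,"s":70,"sbt":53,"vum":13}
After op 8 (add /ewr 2): {"ewr":2,"fos":73,"p":49,"s":70,"sbt":53,"vum":13}
After op 9 (add /ipn 83): {"ewr":2,"fos":73,"ipn":83,"p":49,"s":70,"sbt":53,"vum":13}
After op 10 (add /wsj 39): {"ewr":2,"fos":73,"ipn":83,"p":49,"s":70,"sbt":53,"vum":13,"wsj":39}
After op 11 (replace /wsj 81): {"ewr":2,"fos":73,"ipn":83,"p":49,"s":70,"sbt":53,"vum":13,"wsj":81}
After op 12 (remove /p): {"ewr":2,"fos":73,"ipn":83,"s":70,"sbt":53,"vum":13,"wsj":81}
After op 13 (replace /fos 48): {"ewr":2,"fos":48,"ipn":83,"s":70,"sbt":53,"vum":13,"wsj":81}

Answer: {"ewr":2,"fos":48,"ipn":83,"s":70,"sbt":53,"vum":13,"wsj":81}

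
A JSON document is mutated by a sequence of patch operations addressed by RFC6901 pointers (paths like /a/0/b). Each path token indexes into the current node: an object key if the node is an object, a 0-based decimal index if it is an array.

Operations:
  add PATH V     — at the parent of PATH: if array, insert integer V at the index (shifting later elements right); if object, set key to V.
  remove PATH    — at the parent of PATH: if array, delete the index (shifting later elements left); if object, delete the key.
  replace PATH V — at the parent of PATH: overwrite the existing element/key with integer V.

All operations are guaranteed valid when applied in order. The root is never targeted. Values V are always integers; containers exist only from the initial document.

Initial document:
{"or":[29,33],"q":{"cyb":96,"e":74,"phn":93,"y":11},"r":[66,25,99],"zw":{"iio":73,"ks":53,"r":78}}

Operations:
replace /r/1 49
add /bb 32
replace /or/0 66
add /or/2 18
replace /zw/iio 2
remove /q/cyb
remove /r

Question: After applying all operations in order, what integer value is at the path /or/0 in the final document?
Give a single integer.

After op 1 (replace /r/1 49): {"or":[29,33],"q":{"cyb":96,"e":74,"phn":93,"y":11},"r":[66,49,99],"zw":{"iio":73,"ks":53,"r":78}}
After op 2 (add /bb 32): {"bb":32,"or":[29,33],"q":{"cyb":96,"e":74,"phn":93,"y":11},"r":[66,49,99],"zw":{"iio":73,"ks":53,"r":78}}
After op 3 (replace /or/0 66): {"bb":32,"or":[66,33],"q":{"cyb":96,"e":74,"phn":93,"y":11},"r":[66,49,99],"zw":{"iio":73,"ks":53,"r":78}}
After op 4 (add /or/2 18): {"bb":32,"or":[66,33,18],"q":{"cyb":96,"e":74,"phn":93,"y":11},"r":[66,49,99],"zw":{"iio":73,"ks":53,"r":78}}
After op 5 (replace /zw/iio 2): {"bb":32,"or":[66,33,18],"q":{"cyb":96,"e":74,"phn":93,"y":11},"r":[66,49,99],"zw":{"iio":2,"ks":53,"r":78}}
After op 6 (remove /q/cyb): {"bb":32,"or":[66,33,18],"q":{"e":74,"phn":93,"y":11},"r":[66,49,99],"zw":{"iio":2,"ks":53,"r":78}}
After op 7 (remove /r): {"bb":32,"or":[66,33,18],"q":{"e":74,"phn":93,"y":11},"zw":{"iio":2,"ks":53,"r":78}}
Value at /or/0: 66

Answer: 66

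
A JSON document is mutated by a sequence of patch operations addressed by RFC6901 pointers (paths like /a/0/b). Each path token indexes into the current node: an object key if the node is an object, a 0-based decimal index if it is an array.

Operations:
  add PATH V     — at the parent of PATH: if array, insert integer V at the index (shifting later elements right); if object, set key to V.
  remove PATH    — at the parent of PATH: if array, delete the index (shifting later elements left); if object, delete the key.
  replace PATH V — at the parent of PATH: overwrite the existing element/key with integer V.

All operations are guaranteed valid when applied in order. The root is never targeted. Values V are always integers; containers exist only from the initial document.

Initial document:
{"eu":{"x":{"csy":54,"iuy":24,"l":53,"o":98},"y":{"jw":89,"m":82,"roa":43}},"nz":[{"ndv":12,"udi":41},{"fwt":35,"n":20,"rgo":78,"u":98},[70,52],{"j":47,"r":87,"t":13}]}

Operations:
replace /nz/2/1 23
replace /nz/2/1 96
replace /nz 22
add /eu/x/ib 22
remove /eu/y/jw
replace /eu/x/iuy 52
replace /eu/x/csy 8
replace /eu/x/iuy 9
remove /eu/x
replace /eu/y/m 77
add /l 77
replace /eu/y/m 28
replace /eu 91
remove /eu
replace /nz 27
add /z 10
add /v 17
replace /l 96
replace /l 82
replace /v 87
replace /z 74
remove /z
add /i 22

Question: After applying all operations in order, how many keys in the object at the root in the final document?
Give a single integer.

Answer: 4

Derivation:
After op 1 (replace /nz/2/1 23): {"eu":{"x":{"csy":54,"iuy":24,"l":53,"o":98},"y":{"jw":89,"m":82,"roa":43}},"nz":[{"ndv":12,"udi":41},{"fwt":35,"n":20,"rgo":78,"u":98},[70,23],{"j":47,"r":87,"t":13}]}
After op 2 (replace /nz/2/1 96): {"eu":{"x":{"csy":54,"iuy":24,"l":53,"o":98},"y":{"jw":89,"m":82,"roa":43}},"nz":[{"ndv":12,"udi":41},{"fwt":35,"n":20,"rgo":78,"u":98},[70,96],{"j":47,"r":87,"t":13}]}
After op 3 (replace /nz 22): {"eu":{"x":{"csy":54,"iuy":24,"l":53,"o":98},"y":{"jw":89,"m":82,"roa":43}},"nz":22}
After op 4 (add /eu/x/ib 22): {"eu":{"x":{"csy":54,"ib":22,"iuy":24,"l":53,"o":98},"y":{"jw":89,"m":82,"roa":43}},"nz":22}
After op 5 (remove /eu/y/jw): {"eu":{"x":{"csy":54,"ib":22,"iuy":24,"l":53,"o":98},"y":{"m":82,"roa":43}},"nz":22}
After op 6 (replace /eu/x/iuy 52): {"eu":{"x":{"csy":54,"ib":22,"iuy":52,"l":53,"o":98},"y":{"m":82,"roa":43}},"nz":22}
After op 7 (replace /eu/x/csy 8): {"eu":{"x":{"csy":8,"ib":22,"iuy":52,"l":53,"o":98},"y":{"m":82,"roa":43}},"nz":22}
After op 8 (replace /eu/x/iuy 9): {"eu":{"x":{"csy":8,"ib":22,"iuy":9,"l":53,"o":98},"y":{"m":82,"roa":43}},"nz":22}
After op 9 (remove /eu/x): {"eu":{"y":{"m":82,"roa":43}},"nz":22}
After op 10 (replace /eu/y/m 77): {"eu":{"y":{"m":77,"roa":43}},"nz":22}
After op 11 (add /l 77): {"eu":{"y":{"m":77,"roa":43}},"l":77,"nz":22}
After op 12 (replace /eu/y/m 28): {"eu":{"y":{"m":28,"roa":43}},"l":77,"nz":22}
After op 13 (replace /eu 91): {"eu":91,"l":77,"nz":22}
After op 14 (remove /eu): {"l":77,"nz":22}
After op 15 (replace /nz 27): {"l":77,"nz":27}
After op 16 (add /z 10): {"l":77,"nz":27,"z":10}
After op 17 (add /v 17): {"l":77,"nz":27,"v":17,"z":10}
After op 18 (replace /l 96): {"l":96,"nz":27,"v":17,"z":10}
After op 19 (replace /l 82): {"l":82,"nz":27,"v":17,"z":10}
After op 20 (replace /v 87): {"l":82,"nz":27,"v":87,"z":10}
After op 21 (replace /z 74): {"l":82,"nz":27,"v":87,"z":74}
After op 22 (remove /z): {"l":82,"nz":27,"v":87}
After op 23 (add /i 22): {"i":22,"l":82,"nz":27,"v":87}
Size at the root: 4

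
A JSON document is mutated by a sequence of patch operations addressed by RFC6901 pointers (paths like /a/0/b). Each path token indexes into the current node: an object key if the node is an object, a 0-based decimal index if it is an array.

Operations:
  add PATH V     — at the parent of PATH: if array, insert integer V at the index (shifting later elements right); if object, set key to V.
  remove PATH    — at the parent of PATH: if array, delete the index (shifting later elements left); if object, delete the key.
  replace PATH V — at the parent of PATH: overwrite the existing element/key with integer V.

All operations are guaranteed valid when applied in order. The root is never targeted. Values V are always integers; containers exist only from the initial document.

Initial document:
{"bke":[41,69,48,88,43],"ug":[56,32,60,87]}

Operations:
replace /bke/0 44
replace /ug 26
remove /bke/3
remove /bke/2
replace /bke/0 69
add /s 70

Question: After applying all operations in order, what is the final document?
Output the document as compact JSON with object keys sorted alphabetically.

After op 1 (replace /bke/0 44): {"bke":[44,69,48,88,43],"ug":[56,32,60,87]}
After op 2 (replace /ug 26): {"bke":[44,69,48,88,43],"ug":26}
After op 3 (remove /bke/3): {"bke":[44,69,48,43],"ug":26}
After op 4 (remove /bke/2): {"bke":[44,69,43],"ug":26}
After op 5 (replace /bke/0 69): {"bke":[69,69,43],"ug":26}
After op 6 (add /s 70): {"bke":[69,69,43],"s":70,"ug":26}

Answer: {"bke":[69,69,43],"s":70,"ug":26}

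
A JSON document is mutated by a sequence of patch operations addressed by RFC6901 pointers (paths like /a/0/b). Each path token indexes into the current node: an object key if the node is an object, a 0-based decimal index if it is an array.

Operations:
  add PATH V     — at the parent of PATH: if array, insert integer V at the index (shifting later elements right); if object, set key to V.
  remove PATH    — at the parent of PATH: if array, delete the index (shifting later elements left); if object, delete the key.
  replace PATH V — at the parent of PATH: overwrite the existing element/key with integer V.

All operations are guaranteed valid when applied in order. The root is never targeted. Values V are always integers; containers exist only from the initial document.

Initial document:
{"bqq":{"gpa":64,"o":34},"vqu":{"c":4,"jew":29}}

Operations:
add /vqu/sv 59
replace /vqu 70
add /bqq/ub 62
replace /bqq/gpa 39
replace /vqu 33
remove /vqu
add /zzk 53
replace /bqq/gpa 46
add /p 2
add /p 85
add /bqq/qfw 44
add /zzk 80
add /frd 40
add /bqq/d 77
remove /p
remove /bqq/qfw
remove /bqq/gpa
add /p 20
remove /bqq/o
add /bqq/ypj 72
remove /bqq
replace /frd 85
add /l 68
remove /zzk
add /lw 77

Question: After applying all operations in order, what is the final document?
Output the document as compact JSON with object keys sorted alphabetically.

After op 1 (add /vqu/sv 59): {"bqq":{"gpa":64,"o":34},"vqu":{"c":4,"jew":29,"sv":59}}
After op 2 (replace /vqu 70): {"bqq":{"gpa":64,"o":34},"vqu":70}
After op 3 (add /bqq/ub 62): {"bqq":{"gpa":64,"o":34,"ub":62},"vqu":70}
After op 4 (replace /bqq/gpa 39): {"bqq":{"gpa":39,"o":34,"ub":62},"vqu":70}
After op 5 (replace /vqu 33): {"bqq":{"gpa":39,"o":34,"ub":62},"vqu":33}
After op 6 (remove /vqu): {"bqq":{"gpa":39,"o":34,"ub":62}}
After op 7 (add /zzk 53): {"bqq":{"gpa":39,"o":34,"ub":62},"zzk":53}
After op 8 (replace /bqq/gpa 46): {"bqq":{"gpa":46,"o":34,"ub":62},"zzk":53}
After op 9 (add /p 2): {"bqq":{"gpa":46,"o":34,"ub":62},"p":2,"zzk":53}
After op 10 (add /p 85): {"bqq":{"gpa":46,"o":34,"ub":62},"p":85,"zzk":53}
After op 11 (add /bqq/qfw 44): {"bqq":{"gpa":46,"o":34,"qfw":44,"ub":62},"p":85,"zzk":53}
After op 12 (add /zzk 80): {"bqq":{"gpa":46,"o":34,"qfw":44,"ub":62},"p":85,"zzk":80}
After op 13 (add /frd 40): {"bqq":{"gpa":46,"o":34,"qfw":44,"ub":62},"frd":40,"p":85,"zzk":80}
After op 14 (add /bqq/d 77): {"bqq":{"d":77,"gpa":46,"o":34,"qfw":44,"ub":62},"frd":40,"p":85,"zzk":80}
After op 15 (remove /p): {"bqq":{"d":77,"gpa":46,"o":34,"qfw":44,"ub":62},"frd":40,"zzk":80}
After op 16 (remove /bqq/qfw): {"bqq":{"d":77,"gpa":46,"o":34,"ub":62},"frd":40,"zzk":80}
After op 17 (remove /bqq/gpa): {"bqq":{"d":77,"o":34,"ub":62},"frd":40,"zzk":80}
After op 18 (add /p 20): {"bqq":{"d":77,"o":34,"ub":62},"frd":40,"p":20,"zzk":80}
After op 19 (remove /bqq/o): {"bqq":{"d":77,"ub":62},"frd":40,"p":20,"zzk":80}
After op 20 (add /bqq/ypj 72): {"bqq":{"d":77,"ub":62,"ypj":72},"frd":40,"p":20,"zzk":80}
After op 21 (remove /bqq): {"frd":40,"p":20,"zzk":80}
After op 22 (replace /frd 85): {"frd":85,"p":20,"zzk":80}
After op 23 (add /l 68): {"frd":85,"l":68,"p":20,"zzk":80}
After op 24 (remove /zzk): {"frd":85,"l":68,"p":20}
After op 25 (add /lw 77): {"frd":85,"l":68,"lw":77,"p":20}

Answer: {"frd":85,"l":68,"lw":77,"p":20}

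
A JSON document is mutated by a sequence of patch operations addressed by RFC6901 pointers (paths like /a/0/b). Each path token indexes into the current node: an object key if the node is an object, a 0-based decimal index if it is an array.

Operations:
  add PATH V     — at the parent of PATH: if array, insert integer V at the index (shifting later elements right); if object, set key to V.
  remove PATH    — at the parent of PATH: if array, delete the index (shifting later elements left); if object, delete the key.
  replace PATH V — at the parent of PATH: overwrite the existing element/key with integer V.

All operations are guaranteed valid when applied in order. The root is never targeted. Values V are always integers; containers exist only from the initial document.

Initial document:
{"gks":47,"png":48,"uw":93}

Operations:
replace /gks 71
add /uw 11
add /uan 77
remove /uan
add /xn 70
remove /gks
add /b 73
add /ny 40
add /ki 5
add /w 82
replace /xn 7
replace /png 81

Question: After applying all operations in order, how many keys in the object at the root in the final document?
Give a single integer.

Answer: 7

Derivation:
After op 1 (replace /gks 71): {"gks":71,"png":48,"uw":93}
After op 2 (add /uw 11): {"gks":71,"png":48,"uw":11}
After op 3 (add /uan 77): {"gks":71,"png":48,"uan":77,"uw":11}
After op 4 (remove /uan): {"gks":71,"png":48,"uw":11}
After op 5 (add /xn 70): {"gks":71,"png":48,"uw":11,"xn":70}
After op 6 (remove /gks): {"png":48,"uw":11,"xn":70}
After op 7 (add /b 73): {"b":73,"png":48,"uw":11,"xn":70}
After op 8 (add /ny 40): {"b":73,"ny":40,"png":48,"uw":11,"xn":70}
After op 9 (add /ki 5): {"b":73,"ki":5,"ny":40,"png":48,"uw":11,"xn":70}
After op 10 (add /w 82): {"b":73,"ki":5,"ny":40,"png":48,"uw":11,"w":82,"xn":70}
After op 11 (replace /xn 7): {"b":73,"ki":5,"ny":40,"png":48,"uw":11,"w":82,"xn":7}
After op 12 (replace /png 81): {"b":73,"ki":5,"ny":40,"png":81,"uw":11,"w":82,"xn":7}
Size at the root: 7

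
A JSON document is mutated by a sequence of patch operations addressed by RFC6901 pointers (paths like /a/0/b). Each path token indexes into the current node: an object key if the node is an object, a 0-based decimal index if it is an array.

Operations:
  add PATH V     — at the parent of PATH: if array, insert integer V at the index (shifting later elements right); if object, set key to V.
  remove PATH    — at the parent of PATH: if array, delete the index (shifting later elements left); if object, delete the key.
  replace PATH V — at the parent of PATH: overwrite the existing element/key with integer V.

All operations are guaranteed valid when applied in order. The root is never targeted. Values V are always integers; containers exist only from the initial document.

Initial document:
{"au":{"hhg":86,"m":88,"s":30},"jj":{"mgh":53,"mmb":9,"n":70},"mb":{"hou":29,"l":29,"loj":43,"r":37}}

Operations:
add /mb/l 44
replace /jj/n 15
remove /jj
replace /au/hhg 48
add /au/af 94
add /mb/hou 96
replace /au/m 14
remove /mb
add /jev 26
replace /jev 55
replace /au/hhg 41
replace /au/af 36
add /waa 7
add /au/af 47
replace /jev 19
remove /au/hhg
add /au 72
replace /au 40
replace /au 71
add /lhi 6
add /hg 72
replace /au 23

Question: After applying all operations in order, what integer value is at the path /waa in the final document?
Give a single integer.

Answer: 7

Derivation:
After op 1 (add /mb/l 44): {"au":{"hhg":86,"m":88,"s":30},"jj":{"mgh":53,"mmb":9,"n":70},"mb":{"hou":29,"l":44,"loj":43,"r":37}}
After op 2 (replace /jj/n 15): {"au":{"hhg":86,"m":88,"s":30},"jj":{"mgh":53,"mmb":9,"n":15},"mb":{"hou":29,"l":44,"loj":43,"r":37}}
After op 3 (remove /jj): {"au":{"hhg":86,"m":88,"s":30},"mb":{"hou":29,"l":44,"loj":43,"r":37}}
After op 4 (replace /au/hhg 48): {"au":{"hhg":48,"m":88,"s":30},"mb":{"hou":29,"l":44,"loj":43,"r":37}}
After op 5 (add /au/af 94): {"au":{"af":94,"hhg":48,"m":88,"s":30},"mb":{"hou":29,"l":44,"loj":43,"r":37}}
After op 6 (add /mb/hou 96): {"au":{"af":94,"hhg":48,"m":88,"s":30},"mb":{"hou":96,"l":44,"loj":43,"r":37}}
After op 7 (replace /au/m 14): {"au":{"af":94,"hhg":48,"m":14,"s":30},"mb":{"hou":96,"l":44,"loj":43,"r":37}}
After op 8 (remove /mb): {"au":{"af":94,"hhg":48,"m":14,"s":30}}
After op 9 (add /jev 26): {"au":{"af":94,"hhg":48,"m":14,"s":30},"jev":26}
After op 10 (replace /jev 55): {"au":{"af":94,"hhg":48,"m":14,"s":30},"jev":55}
After op 11 (replace /au/hhg 41): {"au":{"af":94,"hhg":41,"m":14,"s":30},"jev":55}
After op 12 (replace /au/af 36): {"au":{"af":36,"hhg":41,"m":14,"s":30},"jev":55}
After op 13 (add /waa 7): {"au":{"af":36,"hhg":41,"m":14,"s":30},"jev":55,"waa":7}
After op 14 (add /au/af 47): {"au":{"af":47,"hhg":41,"m":14,"s":30},"jev":55,"waa":7}
After op 15 (replace /jev 19): {"au":{"af":47,"hhg":41,"m":14,"s":30},"jev":19,"waa":7}
After op 16 (remove /au/hhg): {"au":{"af":47,"m":14,"s":30},"jev":19,"waa":7}
After op 17 (add /au 72): {"au":72,"jev":19,"waa":7}
After op 18 (replace /au 40): {"au":40,"jev":19,"waa":7}
After op 19 (replace /au 71): {"au":71,"jev":19,"waa":7}
After op 20 (add /lhi 6): {"au":71,"jev":19,"lhi":6,"waa":7}
After op 21 (add /hg 72): {"au":71,"hg":72,"jev":19,"lhi":6,"waa":7}
After op 22 (replace /au 23): {"au":23,"hg":72,"jev":19,"lhi":6,"waa":7}
Value at /waa: 7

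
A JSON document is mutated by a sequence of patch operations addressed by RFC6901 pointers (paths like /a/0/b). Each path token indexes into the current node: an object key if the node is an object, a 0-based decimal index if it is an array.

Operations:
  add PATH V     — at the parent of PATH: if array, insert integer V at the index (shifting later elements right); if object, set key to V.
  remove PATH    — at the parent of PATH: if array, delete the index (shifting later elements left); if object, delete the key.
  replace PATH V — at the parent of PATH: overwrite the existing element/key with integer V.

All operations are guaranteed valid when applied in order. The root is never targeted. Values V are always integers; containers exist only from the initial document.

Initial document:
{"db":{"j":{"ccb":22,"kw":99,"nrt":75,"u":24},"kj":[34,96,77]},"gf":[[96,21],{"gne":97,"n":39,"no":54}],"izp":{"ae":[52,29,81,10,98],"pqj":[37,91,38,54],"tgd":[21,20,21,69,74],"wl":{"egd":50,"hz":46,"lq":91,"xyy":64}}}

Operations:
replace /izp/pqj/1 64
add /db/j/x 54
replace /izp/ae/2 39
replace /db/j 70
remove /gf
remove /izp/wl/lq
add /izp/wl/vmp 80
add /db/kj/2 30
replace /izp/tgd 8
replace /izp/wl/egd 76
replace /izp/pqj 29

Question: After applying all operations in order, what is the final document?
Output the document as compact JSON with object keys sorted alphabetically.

Answer: {"db":{"j":70,"kj":[34,96,30,77]},"izp":{"ae":[52,29,39,10,98],"pqj":29,"tgd":8,"wl":{"egd":76,"hz":46,"vmp":80,"xyy":64}}}

Derivation:
After op 1 (replace /izp/pqj/1 64): {"db":{"j":{"ccb":22,"kw":99,"nrt":75,"u":24},"kj":[34,96,77]},"gf":[[96,21],{"gne":97,"n":39,"no":54}],"izp":{"ae":[52,29,81,10,98],"pqj":[37,64,38,54],"tgd":[21,20,21,69,74],"wl":{"egd":50,"hz":46,"lq":91,"xyy":64}}}
After op 2 (add /db/j/x 54): {"db":{"j":{"ccb":22,"kw":99,"nrt":75,"u":24,"x":54},"kj":[34,96,77]},"gf":[[96,21],{"gne":97,"n":39,"no":54}],"izp":{"ae":[52,29,81,10,98],"pqj":[37,64,38,54],"tgd":[21,20,21,69,74],"wl":{"egd":50,"hz":46,"lq":91,"xyy":64}}}
After op 3 (replace /izp/ae/2 39): {"db":{"j":{"ccb":22,"kw":99,"nrt":75,"u":24,"x":54},"kj":[34,96,77]},"gf":[[96,21],{"gne":97,"n":39,"no":54}],"izp":{"ae":[52,29,39,10,98],"pqj":[37,64,38,54],"tgd":[21,20,21,69,74],"wl":{"egd":50,"hz":46,"lq":91,"xyy":64}}}
After op 4 (replace /db/j 70): {"db":{"j":70,"kj":[34,96,77]},"gf":[[96,21],{"gne":97,"n":39,"no":54}],"izp":{"ae":[52,29,39,10,98],"pqj":[37,64,38,54],"tgd":[21,20,21,69,74],"wl":{"egd":50,"hz":46,"lq":91,"xyy":64}}}
After op 5 (remove /gf): {"db":{"j":70,"kj":[34,96,77]},"izp":{"ae":[52,29,39,10,98],"pqj":[37,64,38,54],"tgd":[21,20,21,69,74],"wl":{"egd":50,"hz":46,"lq":91,"xyy":64}}}
After op 6 (remove /izp/wl/lq): {"db":{"j":70,"kj":[34,96,77]},"izp":{"ae":[52,29,39,10,98],"pqj":[37,64,38,54],"tgd":[21,20,21,69,74],"wl":{"egd":50,"hz":46,"xyy":64}}}
After op 7 (add /izp/wl/vmp 80): {"db":{"j":70,"kj":[34,96,77]},"izp":{"ae":[52,29,39,10,98],"pqj":[37,64,38,54],"tgd":[21,20,21,69,74],"wl":{"egd":50,"hz":46,"vmp":80,"xyy":64}}}
After op 8 (add /db/kj/2 30): {"db":{"j":70,"kj":[34,96,30,77]},"izp":{"ae":[52,29,39,10,98],"pqj":[37,64,38,54],"tgd":[21,20,21,69,74],"wl":{"egd":50,"hz":46,"vmp":80,"xyy":64}}}
After op 9 (replace /izp/tgd 8): {"db":{"j":70,"kj":[34,96,30,77]},"izp":{"ae":[52,29,39,10,98],"pqj":[37,64,38,54],"tgd":8,"wl":{"egd":50,"hz":46,"vmp":80,"xyy":64}}}
After op 10 (replace /izp/wl/egd 76): {"db":{"j":70,"kj":[34,96,30,77]},"izp":{"ae":[52,29,39,10,98],"pqj":[37,64,38,54],"tgd":8,"wl":{"egd":76,"hz":46,"vmp":80,"xyy":64}}}
After op 11 (replace /izp/pqj 29): {"db":{"j":70,"kj":[34,96,30,77]},"izp":{"ae":[52,29,39,10,98],"pqj":29,"tgd":8,"wl":{"egd":76,"hz":46,"vmp":80,"xyy":64}}}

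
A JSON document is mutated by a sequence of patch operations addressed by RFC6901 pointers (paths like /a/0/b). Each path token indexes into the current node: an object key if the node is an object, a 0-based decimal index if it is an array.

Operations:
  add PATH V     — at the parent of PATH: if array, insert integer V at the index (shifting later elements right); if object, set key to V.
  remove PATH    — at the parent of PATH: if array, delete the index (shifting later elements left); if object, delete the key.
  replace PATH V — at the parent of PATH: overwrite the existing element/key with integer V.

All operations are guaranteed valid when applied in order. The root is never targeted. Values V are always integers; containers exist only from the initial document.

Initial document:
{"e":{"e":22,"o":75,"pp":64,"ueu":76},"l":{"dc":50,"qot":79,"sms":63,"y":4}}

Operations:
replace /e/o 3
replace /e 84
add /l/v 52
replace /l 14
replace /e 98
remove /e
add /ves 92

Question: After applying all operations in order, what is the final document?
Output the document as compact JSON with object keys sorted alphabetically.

Answer: {"l":14,"ves":92}

Derivation:
After op 1 (replace /e/o 3): {"e":{"e":22,"o":3,"pp":64,"ueu":76},"l":{"dc":50,"qot":79,"sms":63,"y":4}}
After op 2 (replace /e 84): {"e":84,"l":{"dc":50,"qot":79,"sms":63,"y":4}}
After op 3 (add /l/v 52): {"e":84,"l":{"dc":50,"qot":79,"sms":63,"v":52,"y":4}}
After op 4 (replace /l 14): {"e":84,"l":14}
After op 5 (replace /e 98): {"e":98,"l":14}
After op 6 (remove /e): {"l":14}
After op 7 (add /ves 92): {"l":14,"ves":92}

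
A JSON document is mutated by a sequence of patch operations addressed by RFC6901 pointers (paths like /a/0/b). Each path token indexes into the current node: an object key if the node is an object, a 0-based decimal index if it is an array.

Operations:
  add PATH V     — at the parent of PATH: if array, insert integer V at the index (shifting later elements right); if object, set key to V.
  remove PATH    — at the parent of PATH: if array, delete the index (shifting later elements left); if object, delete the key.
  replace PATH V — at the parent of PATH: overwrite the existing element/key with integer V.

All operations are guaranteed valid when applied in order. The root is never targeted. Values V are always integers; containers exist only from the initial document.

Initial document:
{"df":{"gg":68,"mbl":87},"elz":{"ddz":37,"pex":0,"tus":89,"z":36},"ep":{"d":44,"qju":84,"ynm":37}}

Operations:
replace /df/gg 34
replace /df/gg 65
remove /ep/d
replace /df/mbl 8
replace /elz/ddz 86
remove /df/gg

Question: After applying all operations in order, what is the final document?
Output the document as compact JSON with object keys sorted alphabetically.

After op 1 (replace /df/gg 34): {"df":{"gg":34,"mbl":87},"elz":{"ddz":37,"pex":0,"tus":89,"z":36},"ep":{"d":44,"qju":84,"ynm":37}}
After op 2 (replace /df/gg 65): {"df":{"gg":65,"mbl":87},"elz":{"ddz":37,"pex":0,"tus":89,"z":36},"ep":{"d":44,"qju":84,"ynm":37}}
After op 3 (remove /ep/d): {"df":{"gg":65,"mbl":87},"elz":{"ddz":37,"pex":0,"tus":89,"z":36},"ep":{"qju":84,"ynm":37}}
After op 4 (replace /df/mbl 8): {"df":{"gg":65,"mbl":8},"elz":{"ddz":37,"pex":0,"tus":89,"z":36},"ep":{"qju":84,"ynm":37}}
After op 5 (replace /elz/ddz 86): {"df":{"gg":65,"mbl":8},"elz":{"ddz":86,"pex":0,"tus":89,"z":36},"ep":{"qju":84,"ynm":37}}
After op 6 (remove /df/gg): {"df":{"mbl":8},"elz":{"ddz":86,"pex":0,"tus":89,"z":36},"ep":{"qju":84,"ynm":37}}

Answer: {"df":{"mbl":8},"elz":{"ddz":86,"pex":0,"tus":89,"z":36},"ep":{"qju":84,"ynm":37}}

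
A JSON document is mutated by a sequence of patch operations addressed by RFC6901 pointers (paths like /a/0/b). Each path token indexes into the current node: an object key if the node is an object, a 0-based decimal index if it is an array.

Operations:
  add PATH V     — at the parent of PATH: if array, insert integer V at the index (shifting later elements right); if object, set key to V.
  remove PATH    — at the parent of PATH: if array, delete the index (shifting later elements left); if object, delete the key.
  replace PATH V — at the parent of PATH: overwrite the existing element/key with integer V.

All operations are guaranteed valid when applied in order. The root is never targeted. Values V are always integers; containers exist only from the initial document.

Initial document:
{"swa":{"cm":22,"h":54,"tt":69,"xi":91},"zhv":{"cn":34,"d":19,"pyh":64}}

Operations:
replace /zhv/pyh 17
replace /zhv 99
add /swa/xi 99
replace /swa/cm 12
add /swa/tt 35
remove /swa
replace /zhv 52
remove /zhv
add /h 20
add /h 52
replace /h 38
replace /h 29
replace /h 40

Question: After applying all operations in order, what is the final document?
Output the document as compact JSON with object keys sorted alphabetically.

After op 1 (replace /zhv/pyh 17): {"swa":{"cm":22,"h":54,"tt":69,"xi":91},"zhv":{"cn":34,"d":19,"pyh":17}}
After op 2 (replace /zhv 99): {"swa":{"cm":22,"h":54,"tt":69,"xi":91},"zhv":99}
After op 3 (add /swa/xi 99): {"swa":{"cm":22,"h":54,"tt":69,"xi":99},"zhv":99}
After op 4 (replace /swa/cm 12): {"swa":{"cm":12,"h":54,"tt":69,"xi":99},"zhv":99}
After op 5 (add /swa/tt 35): {"swa":{"cm":12,"h":54,"tt":35,"xi":99},"zhv":99}
After op 6 (remove /swa): {"zhv":99}
After op 7 (replace /zhv 52): {"zhv":52}
After op 8 (remove /zhv): {}
After op 9 (add /h 20): {"h":20}
After op 10 (add /h 52): {"h":52}
After op 11 (replace /h 38): {"h":38}
After op 12 (replace /h 29): {"h":29}
After op 13 (replace /h 40): {"h":40}

Answer: {"h":40}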